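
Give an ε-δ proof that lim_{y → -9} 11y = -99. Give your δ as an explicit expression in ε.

δ = ε/11

Fix ε > 0. We need δ > 0 so that 0 < |y + 9| < δ implies |(11y) + 99| < ε.
|(11y) + 99| = |11y + 99| = 11|y + 9|.
Thus it suffices that |y + 9| < ε/11.
Take δ = ε/11. If 0 < |y + 9| < δ then |(11y) + 99| = 11|y + 9| < 11·(ε/11) = ε.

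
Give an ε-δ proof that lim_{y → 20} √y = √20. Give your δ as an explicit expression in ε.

Let ε > 0. We want δ > 0 such that 0 < |y − 20| < δ implies |√y − √20| < ε.
Multiplying by the conjugate, |√y − √20| = |y − 20|/(√y + √20).
Restrict δ ≤ 20 so that |y − 20| < 20 forces y > 0, and then √y + √20 > √20.
Hence |√y − √20| < |y − 20|/√20, which is < ε once |y − 20| < √20·ε.
Take δ = min(20, √20·ε). If 0 < |y − 20| < δ then y > 0 and |√y − √20| < |y − 20|/√20 < ε.

δ = min(20, √20·ε)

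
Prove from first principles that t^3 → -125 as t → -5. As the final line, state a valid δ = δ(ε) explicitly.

δ = min(2, ε/109)

Fix ε > 0. We seek δ > 0 with 0 < |t + 5| < δ ⇒ |t^3 + 125| < ε.
Factor: t^3 + 125 = (t + 5)(t^2 - 5t + 25), so |t^3 + 125| = |t + 5|·|t^2 - 5t + 25|.
Restrict δ ≤ 2. Then |t + 5| < 2 gives |t| < 7, so by the triangle inequality |t^2 - 5t + 25| ≤ 7^2 + 5·7 + 25 = 109.
Hence |t^3 + 125| ≤ 109|t + 5|, which is < ε once |t + 5| < ε/109.
Take δ = min(2, ε/109). If 0 < |t + 5| < δ then both bounds hold and |t^3 + 125| ≤ 109|t + 5| < 109·(ε/109) = ε.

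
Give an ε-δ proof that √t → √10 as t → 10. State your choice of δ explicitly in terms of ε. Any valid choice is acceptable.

Fix ε > 0. We want δ > 0 such that 0 < |t − 10| < δ implies |√t − √10| < ε.
Multiplying by the conjugate, |√t − √10| = |t − 10|/(√t + √10).
Restrict δ ≤ 10 so that |t − 10| < 10 forces t > 0, and then √t + √10 > √10.
Hence |√t − √10| < |t − 10|/√10, which is < ε once |t − 10| < √10·ε.
Take δ = min(10, √10·ε). If 0 < |t − 10| < δ then t > 0 and |√t − √10| < |t − 10|/√10 < ε.

δ = min(10, √10·ε)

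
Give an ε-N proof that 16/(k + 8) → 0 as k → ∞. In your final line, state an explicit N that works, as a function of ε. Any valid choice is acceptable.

Let ε > 0 be given. For k ≥ 1, |16/(k + 8) − 0| = 16/(k + 8) ≤ 16/k.
We need 16/k < ε, i.e. k > 16/ε.
Take N = 16/ε. If k > N then |16/(k + 8)| ≤ 16/k < ε.

N = 16/ε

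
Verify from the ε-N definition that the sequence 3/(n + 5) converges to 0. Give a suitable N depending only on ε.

N = 3/ε

Fix ε > 0. For n ≥ 1, |3/(n + 5) − 0| = 3/(n + 5) ≤ 3/n.
We need 3/n < ε, i.e. n > 3/ε.
Take N = 3/ε. If n > N then |3/(n + 5)| ≤ 3/n < ε.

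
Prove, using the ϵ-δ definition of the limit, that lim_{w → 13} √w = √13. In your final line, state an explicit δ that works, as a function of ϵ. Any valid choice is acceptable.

δ = min(13, √13·ϵ)

Let ϵ > 0 be given. We want δ > 0 such that 0 < |w − 13| < δ implies |√w − √13| < ϵ.
Rationalise: √w − √13 = (w − 13)/(√w + √13), so |√w − √13| = |w − 13|/(√w + √13).
Restrict δ ≤ 13 so that |w − 13| < 13 forces w > 0, and then √w + √13 > √13.
Hence |√w − √13| < |w − 13|/√13, which is < ϵ once |w − 13| < √13·ϵ.
Take δ = min(13, √13·ϵ). If 0 < |w − 13| < δ then w > 0 and |√w − √13| < |w − 13|/√13 < ϵ.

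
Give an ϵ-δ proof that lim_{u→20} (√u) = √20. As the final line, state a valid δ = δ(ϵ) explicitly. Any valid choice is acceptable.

δ = min(20, √20·ϵ)

Suppose ϵ > 0. We want δ > 0 such that 0 < |u − 20| < δ implies |√u − √20| < ϵ.
Rationalise: √u − √20 = (u − 20)/(√u + √20), so |√u − √20| = |u − 20|/(√u + √20).
Restrict δ ≤ 20 so that |u − 20| < 20 forces u > 0, and then √u + √20 > √20.
Hence |√u − √20| < |u − 20|/√20, which is < ϵ once |u − 20| < √20·ϵ.
Take δ = min(20, √20·ϵ). If 0 < |u − 20| < δ then u > 0 and |√u − √20| < |u − 20|/√20 < ϵ.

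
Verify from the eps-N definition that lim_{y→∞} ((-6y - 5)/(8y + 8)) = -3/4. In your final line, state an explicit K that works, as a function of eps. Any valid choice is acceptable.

K = (1/8)/eps

Let eps > 0 be given. We seek K > 0 such that y > K implies |(-6y - 5)/(8y + 8) + 3/4| < eps.
(-6y - 5)/(8y + 8) + 3/4 = (8(-6y - 5) − (-6)(8y + 8)) / (8(8y + 8)) = 8/(8(8y + 8)).
For y > 0 we have 8y + 8 > 8y, so |(-6y - 5)/(8y + 8) + 3/4| = 8/(8(8y + 8)) < 8/(8·8y) = (1/8)/y.
Thus |(-6y - 5)/(8y + 8) + 3/4| < eps whenever y > (1/8)/eps.
Take K = (1/8)/eps. If y > K then |(-6y - 5)/(8y + 8) + 3/4| < (1/8)/y < eps.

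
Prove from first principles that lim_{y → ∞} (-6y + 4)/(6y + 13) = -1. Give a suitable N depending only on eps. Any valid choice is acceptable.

Suppose eps > 0. We seek N > 0 such that y > N implies |(-6y + 4)/(6y + 13) + 1| < eps.
(-6y + 4)/(6y + 13) + 1 = (6(-6y + 4) − (-6)(6y + 13)) / (6(6y + 13)) = 102/(6(6y + 13)).
For y > 0 we have 6y + 13 > 6y, so |(-6y + 4)/(6y + 13) + 1| = 102/(6(6y + 13)) < 102/(6·6y) = (17/6)/y.
Thus |(-6y + 4)/(6y + 13) + 1| < eps whenever y > (17/6)/eps.
Take N = (17/6)/eps. If y > N then |(-6y + 4)/(6y + 13) + 1| < (17/6)/y < eps.

N = (17/6)/eps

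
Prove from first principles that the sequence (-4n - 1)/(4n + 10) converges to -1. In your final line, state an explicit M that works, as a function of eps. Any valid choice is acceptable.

M = (9/4)/eps

Suppose eps > 0. For n ≥ 1, |(-4n - 1)/(4n + 10) + 1| = |36|/(4(4n + 10)) = 36/(4(4n + 10)).
Since 4n + 10 ≥ 4n for n ≥ 1, this is ≤ 36/(4·4n) = (9/4)/n.
So |(-4n - 1)/(4n + 10) + 1| < eps whenever n > (9/4)/eps.
Take M = (9/4)/eps. If n > M then |(-4n - 1)/(4n + 10) + 1| ≤ (9/4)/n < eps.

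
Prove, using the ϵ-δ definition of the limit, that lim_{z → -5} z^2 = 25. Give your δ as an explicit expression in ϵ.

Suppose ϵ > 0. We seek δ > 0 with 0 < |z + 5| < δ ⇒ |z^2 − 25| < ϵ.
Factor: z^2 − 25 = (z + 5)(z - 5), so |z^2 − 25| = |z + 5|·|z - 5|.
Restrict δ ≤ 1. Then |z + 5| < 1 gives |z| < 6, so by the triangle inequality |z - 5| ≤ 6 + 5 = 11.
Hence |z^2 − 25| ≤ 11|z + 5|, which is < ϵ once |z + 5| < ϵ/11.
Take δ = min(1, ϵ/11). If 0 < |z + 5| < δ then both bounds hold and |z^2 − 25| ≤ 11|z + 5| < 11·(ϵ/11) = ϵ.

δ = min(1, ϵ/11)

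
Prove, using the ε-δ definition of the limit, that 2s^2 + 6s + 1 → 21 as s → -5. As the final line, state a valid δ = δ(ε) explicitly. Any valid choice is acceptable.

δ = min(1, ε/16)

Suppose ε > 0. We want δ > 0 such that 0 < |s + 5| < δ implies |(2s^2 + 6s + 1) − 21| < ε.
(2s^2 + 6s + 1) − 21 = 2s^2 + 6s - 20 = (s + 5)(2s - 4).
So |(2s^2 + 6s + 1) − 21| = |s + 5|·|2s - 4|.
Require δ ≤ 1. Then |s + 5| < 1 gives |s| < 6, and by the triangle inequality |2s - 4| ≤ 2·6 + 4 = 16.
Hence |(2s^2 + 6s + 1) − 21| ≤ 16|s + 5| < ε provided |s + 5| < ε/16.
Take δ = min(1, ε/16). Then 0 < |s + 5| < δ gives both |s + 5| < 1 and |s + 5| < ε/16, so |(2s^2 + 6s + 1) − 21| < ε.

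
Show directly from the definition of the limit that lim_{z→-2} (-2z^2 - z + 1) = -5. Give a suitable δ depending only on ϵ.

δ = min(1, ϵ/9)

Let ϵ > 0. We want δ > 0 such that 0 < |z + 2| < δ implies |(-2z^2 - z + 1) + 5| < ϵ.
(-2z^2 - z + 1) + 5 = -2z^2 - z + 6 = (z + 2)(-2z + 3).
So |(-2z^2 - z + 1) + 5| = |z + 2|·|-2z + 3|.
Require δ ≤ 1. Then |z + 2| < 1 gives |z| < 3, and by the triangle inequality |-2z + 3| ≤ 2·3 + 3 = 9.
Hence |(-2z^2 - z + 1) + 5| ≤ 9|z + 2| < ϵ provided |z + 2| < ϵ/9.
Take δ = min(1, ϵ/9). Then 0 < |z + 2| < δ gives both |z + 2| < 1 and |z + 2| < ϵ/9, so |(-2z^2 - z + 1) + 5| < ϵ.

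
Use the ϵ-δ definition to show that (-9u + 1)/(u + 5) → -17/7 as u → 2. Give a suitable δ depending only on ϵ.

Let ϵ > 0. We want δ > 0 with 0 < |u − 2| < δ ⇒ |(-9u + 1)/(u + 5) + 17/7| < ϵ.
Combining over a common denominator, (-9u + 1)/(u + 5) + 17/7 = [(-9u + 1)·7 − (-17)·(u + 5)] / [7·(u + 5)] = -46(u − 2) / (7(u + 5)).
So |(-9u + 1)/(u + 5) + 17/7| = 46|u − 2| / (7·|u + 5|).
Restrict δ ≤ 7/2. Then |u − 2| < 7/2 gives |u + 5| = |(u − 2) + 7| ≥ 7 − 7/2 = 7/2.
Hence |(-9u + 1)/(u + 5) + 17/7| < 46|u − 2|/(7·(7/2)) = (92/49)|u − 2|, which is < ϵ once |u − 2| < (49/92)ϵ.
Take δ = min(7/2, (49/92)ϵ). Then 0 < |u − 2| < δ forces both bounds, so |(-9u + 1)/(u + 5) + 17/7| < ϵ.

δ = min(7/2, (49/92)ϵ)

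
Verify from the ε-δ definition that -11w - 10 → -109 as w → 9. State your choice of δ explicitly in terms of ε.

Fix ε > 0. We need δ > 0 so that 0 < |w − 9| < δ implies |(-11w - 10) + 109| < ε.
Since (-11w - 10) + 109 = -11(w − 9), we have |(-11w - 10) + 109| = 11|w − 9|.
So 11|w − 9| < ε exactly when |w − 9| < ε/11.
Take δ = ε/11. If 0 < |w − 9| < δ then |(-11w - 10) + 109| = 11|w − 9| < 11·(ε/11) = ε.

δ = ε/11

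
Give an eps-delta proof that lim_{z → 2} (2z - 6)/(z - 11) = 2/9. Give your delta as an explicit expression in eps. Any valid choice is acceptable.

Let eps > 0. We want delta > 0 with 0 < |z − 2| < delta ⇒ |(2z - 6)/(z - 11) − (2/9)| < eps.
Combining over a common denominator, (2z - 6)/(z - 11) − (2/9) = [(2z - 6)·(-9) − (-2)·(z - 11)] / [(-9)·(z - 11)] = -16(z − 2) / ((-9)(z - 11)).
So |(2z - 6)/(z - 11) − (2/9)| = 16|z − 2| / (9·|z − 11|).
Require delta ≤ 9/2, so |z − 11| ≥ |-9| − |z − 2| > 9 − 9/2 = 9/2.
Hence |(2z - 6)/(z - 11) − (2/9)| < 16|z − 2|/(9·(9/2)) = (32/81)|z − 2|, which is < eps once |z − 2| < (81/32)eps.
Take delta = min(9/2, (81/32)eps). Then 0 < |z − 2| < delta forces both bounds, so |(2z - 6)/(z - 11) − (2/9)| < eps.

delta = min(9/2, (81/32)eps)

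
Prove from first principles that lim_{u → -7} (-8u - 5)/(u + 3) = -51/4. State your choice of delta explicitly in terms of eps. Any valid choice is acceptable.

delta = min(2, (8/19)eps)

Suppose eps > 0. We want delta > 0 with 0 < |u + 7| < delta ⇒ |(-8u - 5)/(u + 3) + 51/4| < eps.
Combining over a common denominator, (-8u - 5)/(u + 3) + 51/4 = [(-8u - 5)·(-4) − 51·(u + 3)] / [(-4)·(u + 3)] = -19(u + 7) / ((-4)(u + 3)).
So |(-8u - 5)/(u + 3) + 51/4| = 19|u + 7| / (4·|u + 3|).
Require delta ≤ 2, so |u + 3| ≥ |-4| − |u + 7| > 4 − 2 = 2.
Hence |(-8u - 5)/(u + 3) + 51/4| < 19|u + 7|/(4·2) = (19/8)|u + 7|, which is < eps once |u + 7| < (8/19)eps.
Take delta = min(2, (8/19)eps). Then 0 < |u + 7| < delta forces both bounds, so |(-8u - 5)/(u + 3) + 51/4| < eps.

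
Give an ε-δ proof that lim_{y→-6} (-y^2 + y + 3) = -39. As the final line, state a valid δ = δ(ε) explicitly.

δ = min(1, ε/14)

Let ε > 0 be given. We want δ > 0 such that 0 < |y + 6| < δ implies |(-y^2 + y + 3) + 39| < ε.
(-y^2 + y + 3) + 39 = -y^2 + y + 42 = (y + 6)(-y + 7).
So |(-y^2 + y + 3) + 39| = |y + 6|·|-y + 7|.
Assume first that |y + 6| < 1, so |y| < 7. Then |-y + 7| ≤ 7 + 7 = 14.
Hence |(-y^2 + y + 3) + 39| ≤ 14|y + 6| < ε provided |y + 6| < ε/14.
Take δ = min(1, ε/14). Then 0 < |y + 6| < δ gives both |y + 6| < 1 and |y + 6| < ε/14, so |(-y^2 + y + 3) + 39| < ε.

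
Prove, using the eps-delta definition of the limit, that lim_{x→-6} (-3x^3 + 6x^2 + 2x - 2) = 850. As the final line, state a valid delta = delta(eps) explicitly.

delta = min(2, eps/526)

Suppose eps > 0. We want delta > 0 such that 0 < |x + 6| < delta implies |(-3x^3 + 6x^2 + 2x - 2) − 850| < eps.
(-3x^3 + 6x^2 + 2x - 2) − 850 = -3x^3 + 6x^2 + 2x - 852 = (x + 6)(-3x^2 + 24x - 142).
So |(-3x^3 + 6x^2 + 2x - 2) − 850| = |x + 6|·|-3x^2 + 24x - 142|.
Assume first that |x + 6| < 2, so |x| < 8. Then |-3x^2 + 24x - 142| ≤ 3·8^2 + 24·8 + 142 = 526.
Hence |(-3x^3 + 6x^2 + 2x - 2) − 850| ≤ 526|x + 6| < eps provided |x + 6| < eps/526.
Take delta = min(2, eps/526). Then 0 < |x + 6| < delta gives both |x + 6| < 2 and |x + 6| < eps/526, so |(-3x^3 + 6x^2 + 2x - 2) − 850| < eps.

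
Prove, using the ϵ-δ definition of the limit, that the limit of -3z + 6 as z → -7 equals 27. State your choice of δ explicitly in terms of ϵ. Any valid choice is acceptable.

δ = ϵ/3

Fix ϵ > 0. We need δ > 0 so that 0 < |z + 7| < δ implies |(-3z + 6) − 27| < ϵ.
|(-3z + 6) − 27| = |-3z - 21| = 3|z + 7|.
Thus it suffices that |z + 7| < ϵ/3.
Take δ = ϵ/3. If 0 < |z + 7| < δ then |(-3z + 6) − 27| = 3|z + 7| < 3·(ϵ/3) = ϵ.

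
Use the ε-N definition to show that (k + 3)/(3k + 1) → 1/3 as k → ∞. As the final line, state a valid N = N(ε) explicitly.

Suppose ε > 0. For k ≥ 1, |(k + 3)/(3k + 1) − (1/3)| = |8|/(3(3k + 1)) = 8/(3(3k + 1)).
Since 3k + 1 ≥ 3k for k ≥ 1, this is ≤ 8/(3·3k) = (8/9)/k.
So |(k + 3)/(3k + 1) − (1/3)| < ε whenever k > (8/9)/ε.
Take N = (8/9)/ε. If k > N then |(k + 3)/(3k + 1) − (1/3)| ≤ (8/9)/k < ε.

N = (8/9)/ε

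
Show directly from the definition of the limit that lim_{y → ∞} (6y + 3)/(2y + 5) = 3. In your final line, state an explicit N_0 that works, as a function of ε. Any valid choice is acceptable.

N_0 = 6/ε

Let ε > 0 be given. We seek N_0 > 0 such that y > N_0 implies |(6y + 3)/(2y + 5) − 3| < ε.
(6y + 3)/(2y + 5) − 3 = (2(6y + 3) − 6(2y + 5)) / (2(2y + 5)) = -24/(2(2y + 5)).
For y > 0 we have 2y + 5 > 2y, so |(6y + 3)/(2y + 5) − 3| = 24/(2(2y + 5)) < 24/(2·2y) = 6/y.
Thus |(6y + 3)/(2y + 5) − 3| < ε whenever y > 6/ε.
Take N_0 = 6/ε. If y > N_0 then |(6y + 3)/(2y + 5) − 3| < 6/y < ε.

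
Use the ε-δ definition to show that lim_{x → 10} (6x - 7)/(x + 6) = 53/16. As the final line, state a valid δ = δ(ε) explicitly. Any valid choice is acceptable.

δ = min(8, (128/43)ε)

Suppose ε > 0. We want δ > 0 with 0 < |x − 10| < δ ⇒ |(6x - 7)/(x + 6) − (53/16)| < ε.
Combining over a common denominator, (6x - 7)/(x + 6) − (53/16) = [(6x - 7)·16 − 53·(x + 6)] / [16·(x + 6)] = 43(x − 10) / (16(x + 6)).
So |(6x - 7)/(x + 6) − (53/16)| = 43|x − 10| / (16·|x + 6|).
Require δ ≤ 8, so |x + 6| ≥ |16| − |x − 10| > 16 − 8 = 8.
Hence |(6x - 7)/(x + 6) − (53/16)| < 43|x − 10|/(16·8) = (43/128)|x − 10|, which is < ε once |x − 10| < (128/43)ε.
Take δ = min(8, (128/43)ε). Then 0 < |x − 10| < δ forces both bounds, so |(6x - 7)/(x + 6) − (53/16)| < ε.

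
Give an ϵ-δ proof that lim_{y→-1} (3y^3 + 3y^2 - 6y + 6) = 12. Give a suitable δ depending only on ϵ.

Fix ϵ > 0. We want δ > 0 such that 0 < |y + 1| < δ implies |(3y^3 + 3y^2 - 6y + 6) − 12| < ϵ.
(3y^3 + 3y^2 - 6y + 6) − 12 = 3y^3 + 3y^2 - 6y - 6 = (y + 1)(3y^2 - 6).
So |(3y^3 + 3y^2 - 6y + 6) − 12| = |y + 1|·|3y^2 - 6|.
Assume first that |y + 1| < 1, so |y| < 2. Then |3y^2 - 6| ≤ 3·2^2 + 6 = 18.
Hence |(3y^3 + 3y^2 - 6y + 6) − 12| ≤ 18|y + 1| < ϵ provided |y + 1| < ϵ/18.
Take δ = min(1, ϵ/18). Then 0 < |y + 1| < δ gives both |y + 1| < 1 and |y + 1| < ϵ/18, so |(3y^3 + 3y^2 - 6y + 6) − 12| < ϵ.

δ = min(1, ϵ/18)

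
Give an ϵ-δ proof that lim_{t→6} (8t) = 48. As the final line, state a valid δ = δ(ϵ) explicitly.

δ = ϵ/8

Fix ϵ > 0. We need δ > 0 so that 0 < |t − 6| < δ implies |(8t) − 48| < ϵ.
Since (8t) − 48 = 8(t − 6), we have |(8t) − 48| = 8|t − 6|.
Thus it suffices that |t − 6| < ϵ/8.
Choosing δ = ϵ/8 gives |(8t) − 48| = 8|t − 6| < ϵ whenever |t − 6| < δ.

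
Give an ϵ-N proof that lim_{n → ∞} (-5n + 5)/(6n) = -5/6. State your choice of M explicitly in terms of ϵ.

Let ϵ > 0 be given. For n ≥ 1, |(-5n + 5)/(6n) + 5/6| = |30|/(6(6n)) = 30/(6(6n)).
Since 6n ≥ 6n for n ≥ 1, this is ≤ 30/(6·6n) = (5/6)/n.
So |(-5n + 5)/(6n) + 5/6| < ϵ whenever n > (5/6)/ϵ.
Take M = (5/6)/ϵ. If n > M then |(-5n + 5)/(6n) + 5/6| ≤ (5/6)/n < ϵ.

M = (5/6)/ϵ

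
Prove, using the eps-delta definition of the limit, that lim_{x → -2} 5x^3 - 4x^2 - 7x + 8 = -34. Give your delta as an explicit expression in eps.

delta = min(1, eps/108)

Suppose eps > 0. We want delta > 0 such that 0 < |x + 2| < delta implies |(5x^3 - 4x^2 - 7x + 8) + 34| < eps.
(5x^3 - 4x^2 - 7x + 8) + 34 = 5x^3 - 4x^2 - 7x + 42 = (x + 2)(5x^2 - 14x + 21).
So |(5x^3 - 4x^2 - 7x + 8) + 34| = |x + 2|·|5x^2 - 14x + 21|.
Require delta ≤ 1. Then |x + 2| < 1 gives |x| < 3, and by the triangle inequality |5x^2 - 14x + 21| ≤ 5·3^2 + 14·3 + 21 = 108.
Hence |(5x^3 - 4x^2 - 7x + 8) + 34| ≤ 108|x + 2| < eps provided |x + 2| < eps/108.
Choosing delta = min(1, eps/108) ensures both conditions, hence |(5x^3 - 4x^2 - 7x + 8) + 34| < eps.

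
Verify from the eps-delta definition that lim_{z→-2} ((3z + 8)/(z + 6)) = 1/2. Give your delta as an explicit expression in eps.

Let eps > 0 be given. We want delta > 0 with 0 < |z + 2| < delta ⇒ |(3z + 8)/(z + 6) − (1/2)| < eps.
Combining over a common denominator, (3z + 8)/(z + 6) − (1/2) = [(3z + 8)·4 − 2·(z + 6)] / [4·(z + 6)] = 10(z + 2) / (4(z + 6)).
So |(3z + 8)/(z + 6) − (1/2)| = 10|z + 2| / (4·|z + 6|).
Restrict delta ≤ 2. Then |z + 2| < 2 gives |z + 6| = |(z + 2) + 4| ≥ 4 − 2 = 2.
Hence |(3z + 8)/(z + 6) − (1/2)| < 10|z + 2|/(4·2) = (5/4)|z + 2|, which is < eps once |z + 2| < (4/5)eps.
Take delta = min(2, (4/5)eps). Then 0 < |z + 2| < delta forces both bounds, so |(3z + 8)/(z + 6) − (1/2)| < eps.

delta = min(2, (4/5)eps)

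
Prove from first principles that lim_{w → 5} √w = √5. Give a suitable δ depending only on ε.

δ = min(5, √5·ε)

Let ε > 0 be given. We want δ > 0 such that 0 < |w − 5| < δ implies |√w − √5| < ε.
Multiplying by the conjugate, |√w − √5| = |w − 5|/(√w + √5).
Restrict δ ≤ 5 so that |w − 5| < 5 forces w > 0, and then √w + √5 > √5.
Hence |√w − √5| < |w − 5|/√5, which is < ε once |w − 5| < √5·ε.
Take δ = min(5, √5·ε). If 0 < |w − 5| < δ then w > 0 and |√w − √5| < |w − 5|/√5 < ε.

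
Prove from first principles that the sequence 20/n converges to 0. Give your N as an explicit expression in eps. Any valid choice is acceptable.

Let eps > 0 be given. For n ≥ 1, |20/n − 0| = 20/(n) ≤ 20/n.
We need 20/n < eps, i.e. n > 20/eps.
Take N = 20/eps. If n > N then |20/n| ≤ 20/n < eps.

N = 20/eps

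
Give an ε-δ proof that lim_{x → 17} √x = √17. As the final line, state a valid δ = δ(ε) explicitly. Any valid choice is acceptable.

Suppose ε > 0. We want δ > 0 such that 0 < |x − 17| < δ implies |√x − √17| < ε.
Rationalise: √x − √17 = (x − 17)/(√x + √17), so |√x − √17| = |x − 17|/(√x + √17).
Restrict δ ≤ 17 so that |x − 17| < 17 forces x > 0, and then √x + √17 > √17.
Hence |√x − √17| < |x − 17|/√17, which is < ε once |x − 17| < √17·ε.
Take δ = min(17, √17·ε). If 0 < |x − 17| < δ then x > 0 and |√x − √17| < |x − 17|/√17 < ε.

δ = min(17, √17·ε)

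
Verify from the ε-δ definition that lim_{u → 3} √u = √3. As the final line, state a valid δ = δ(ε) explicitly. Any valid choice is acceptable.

δ = min(3, √3·ε)

Let ε > 0 be given. We want δ > 0 such that 0 < |u − 3| < δ implies |√u − √3| < ε.
Rationalise: √u − √3 = (u − 3)/(√u + √3), so |√u − √3| = |u − 3|/(√u + √3).
Restrict δ ≤ 3 so that |u − 3| < 3 forces u > 0, and then √u + √3 > √3.
Hence |√u − √3| < |u − 3|/√3, which is < ε once |u − 3| < √3·ε.
Take δ = min(3, √3·ε). If 0 < |u − 3| < δ then u > 0 and |√u − √3| < |u − 3|/√3 < ε.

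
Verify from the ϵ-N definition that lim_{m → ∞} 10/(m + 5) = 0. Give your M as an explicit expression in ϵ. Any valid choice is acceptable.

M = 10/ϵ

Fix ϵ > 0. For m ≥ 1, |10/(m + 5) − 0| = 10/(m + 5) ≤ 10/m.
We need 10/m < ϵ, i.e. m > 10/ϵ.
Take M = 10/ϵ. If m > M then |10/(m + 5)| ≤ 10/m < ϵ.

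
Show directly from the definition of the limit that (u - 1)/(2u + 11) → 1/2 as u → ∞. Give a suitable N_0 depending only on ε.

N_0 = (13/4)/ε

Let ε > 0 be given. We seek N_0 > 0 such that u > N_0 implies |(u - 1)/(2u + 11) − (1/2)| < ε.
(u - 1)/(2u + 11) − (1/2) = (2(u - 1) − (2u + 11)) / (2(2u + 11)) = -13/(2(2u + 11)).
For u > 0 we have 2u + 11 > 2u, so |(u - 1)/(2u + 11) − (1/2)| = 13/(2(2u + 11)) < 13/(2·2u) = (13/4)/u.
Thus |(u - 1)/(2u + 11) − (1/2)| < ε whenever u > (13/4)/ε.
Take N_0 = (13/4)/ε. If u > N_0 then |(u - 1)/(2u + 11) − (1/2)| < (13/4)/u < ε.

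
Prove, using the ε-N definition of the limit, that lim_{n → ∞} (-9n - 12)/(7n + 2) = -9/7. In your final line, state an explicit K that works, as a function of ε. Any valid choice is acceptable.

Let ε > 0. For n ≥ 1, |(-9n - 12)/(7n + 2) + 9/7| = |-66|/(7(7n + 2)) = 66/(7(7n + 2)).
Since 7n + 2 ≥ 7n for n ≥ 1, this is ≤ 66/(7·7n) = (66/49)/n.
So |(-9n - 12)/(7n + 2) + 9/7| < ε whenever n > (66/49)/ε.
Take K = (66/49)/ε. If n > K then |(-9n - 12)/(7n + 2) + 9/7| ≤ (66/49)/n < ε.

K = (66/49)/ε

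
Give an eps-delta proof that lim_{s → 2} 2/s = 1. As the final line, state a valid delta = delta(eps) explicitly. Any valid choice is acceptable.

delta = min(1, eps)

Fix eps > 0. We seek delta > 0 such that 0 < |s − 2| < delta implies |2/s − 1| < eps.
|2/s − 1| = 2·|2 − s|/(2·|s|) = 2|s − 2|/(2|s|).
Require delta ≤ 1 so that |s| > 2 − 1 = 1, hence 2|s| > 2.
Then |2/s − 1| < 2|s − 2|/2, which is < eps when |s − 2| < eps.
Take delta = min(1, eps). Then 0 < |s − 2| < delta gives both |s − 2| < 1 and |s − 2| < eps, so |2/s − 1| < eps.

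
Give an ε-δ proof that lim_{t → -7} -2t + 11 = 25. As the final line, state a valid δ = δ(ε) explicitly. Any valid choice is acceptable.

Let ε > 0. We need δ > 0 so that 0 < |t + 7| < δ implies |(-2t + 11) − 25| < ε.
Since (-2t + 11) − 25 = -2(t + 7), we have |(-2t + 11) − 25| = 2|t + 7|.
Thus it suffices that |t + 7| < ε/2.
Choosing δ = ε/2 gives |(-2t + 11) − 25| = 2|t + 7| < ε whenever |t + 7| < δ.

δ = ε/2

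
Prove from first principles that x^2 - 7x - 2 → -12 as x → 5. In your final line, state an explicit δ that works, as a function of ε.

Let ε > 0 be given. We want δ > 0 such that 0 < |x − 5| < δ implies |(x^2 - 7x - 2) + 12| < ε.
(x^2 - 7x - 2) + 12 = x^2 - 7x + 10 = (x − 5)(x - 2).
So |(x^2 - 7x - 2) + 12| = |x − 5|·|x - 2|.
Assume first that |x − 5| < 2, so |x| < 7. Then |x - 2| ≤ 7 + 2 = 9.
Hence |(x^2 - 7x - 2) + 12| ≤ 9|x − 5| < ε provided |x − 5| < ε/9.
Choosing δ = min(2, ε/9) ensures both conditions, hence |(x^2 - 7x - 2) + 12| < ε.

δ = min(2, ε/9)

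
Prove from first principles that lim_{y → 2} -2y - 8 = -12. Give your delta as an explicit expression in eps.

delta = eps/2

Let eps > 0. We need delta > 0 so that 0 < |y − 2| < delta implies |(-2y - 8) + 12| < eps.
Since (-2y - 8) + 12 = -2(y − 2), we have |(-2y - 8) + 12| = 2|y − 2|.
Thus it suffices that |y − 2| < eps/2.
Take delta = eps/2. If 0 < |y − 2| < delta then |(-2y - 8) + 12| = 2|y − 2| < 2·(eps/2) = eps.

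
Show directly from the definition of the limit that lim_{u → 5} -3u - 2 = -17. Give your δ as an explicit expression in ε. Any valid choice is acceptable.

Let ε > 0 be given. We need δ > 0 so that 0 < |u − 5| < δ implies |(-3u - 2) + 17| < ε.
|(-3u - 2) + 17| = |-3u + 15| = 3|u − 5|.
So 3|u − 5| < ε exactly when |u − 5| < ε/3.
Take δ = ε/3. If 0 < |u − 5| < δ then |(-3u - 2) + 17| = 3|u − 5| < 3·(ε/3) = ε.

δ = ε/3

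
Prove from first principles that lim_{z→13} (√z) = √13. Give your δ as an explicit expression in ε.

Let ε > 0 be given. We want δ > 0 such that 0 < |z − 13| < δ implies |√z − √13| < ε.
Multiplying by the conjugate, |√z − √13| = |z − 13|/(√z + √13).
Restrict δ ≤ 13 so that |z − 13| < 13 forces z > 0, and then √z + √13 > √13.
Hence |√z − √13| < |z − 13|/√13, which is < ε once |z − 13| < √13·ε.
Take δ = min(13, √13·ε). If 0 < |z − 13| < δ then z > 0 and |√z − √13| < |z − 13|/√13 < ε.

δ = min(13, √13·ε)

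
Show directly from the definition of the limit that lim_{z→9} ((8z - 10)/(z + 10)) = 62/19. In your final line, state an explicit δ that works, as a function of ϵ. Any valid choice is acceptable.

Fix ϵ > 0. We want δ > 0 with 0 < |z − 9| < δ ⇒ |(8z - 10)/(z + 10) − (62/19)| < ϵ.
Combining over a common denominator, (8z - 10)/(z + 10) − (62/19) = [(8z - 10)·19 − 62·(z + 10)] / [19·(z + 10)] = 90(z − 9) / (19(z + 10)).
So |(8z - 10)/(z + 10) − (62/19)| = 90|z − 9| / (19·|z + 10|).
Require δ ≤ 19/2, so |z + 10| ≥ |19| − |z − 9| > 19 − 19/2 = 19/2.
Hence |(8z - 10)/(z + 10) − (62/19)| < 90|z − 9|/(19·(19/2)) = (180/361)|z − 9|, which is < ϵ once |z − 9| < (361/180)ϵ.
Take δ = min(19/2, (361/180)ϵ). Then 0 < |z − 9| < δ forces both bounds, so |(8z - 10)/(z + 10) − (62/19)| < ϵ.

δ = min(19/2, (361/180)ϵ)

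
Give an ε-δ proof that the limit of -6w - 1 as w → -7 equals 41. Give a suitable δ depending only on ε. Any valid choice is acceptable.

δ = ε/6

Let ε > 0 be given. We need δ > 0 so that 0 < |w + 7| < δ implies |(-6w - 1) − 41| < ε.
Since (-6w - 1) − 41 = -6(w + 7), we have |(-6w - 1) − 41| = 6|w + 7|.
So 6|w + 7| < ε exactly when |w + 7| < ε/6.
Take δ = ε/6. If 0 < |w + 7| < δ then |(-6w - 1) − 41| = 6|w + 7| < 6·(ε/6) = ε.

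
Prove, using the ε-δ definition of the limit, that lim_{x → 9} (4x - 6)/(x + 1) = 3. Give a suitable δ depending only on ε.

δ = min(5, 5ε)

Suppose ε > 0. We want δ > 0 with 0 < |x − 9| < δ ⇒ |(4x - 6)/(x + 1) − 3| < ε.
Combining over a common denominator, (4x - 6)/(x + 1) − 3 = [(4x - 6)·10 − 30·(x + 1)] / [10·(x + 1)] = 10(x − 9) / (10(x + 1)).
So |(4x - 6)/(x + 1) − 3| = 10|x − 9| / (10·|x + 1|).
Restrict δ ≤ 5. Then |x − 9| < 5 gives |x + 1| = |(x − 9) + 10| ≥ 10 − 5 = 5.
Hence |(4x - 6)/(x + 1) − 3| < 10|x − 9|/(10·5) = (1/5)|x − 9|, which is < ε once |x − 9| < 5ε.
Take δ = min(5, 5ε). Then 0 < |x − 9| < δ forces both bounds, so |(4x - 6)/(x + 1) − 3| < ε.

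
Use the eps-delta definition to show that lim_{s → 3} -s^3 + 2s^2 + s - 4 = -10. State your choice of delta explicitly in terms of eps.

delta = min(2, eps/32)

Let eps > 0 be given. We want delta > 0 such that 0 < |s − 3| < delta implies |(-s^3 + 2s^2 + s - 4) + 10| < eps.
(-s^3 + 2s^2 + s - 4) + 10 = -s^3 + 2s^2 + s + 6 = (s − 3)(-s^2 - s - 2).
So |(-s^3 + 2s^2 + s - 4) + 10| = |s − 3|·|-s^2 - s - 2|.
Assume first that |s − 3| < 2, so |s| < 5. Then |-s^2 - s - 2| ≤ 5^2 + 5 + 2 = 32.
Hence |(-s^3 + 2s^2 + s - 4) + 10| ≤ 32|s − 3| < eps provided |s − 3| < eps/32.
Choosing delta = min(2, eps/32) ensures both conditions, hence |(-s^3 + 2s^2 + s - 4) + 10| < eps.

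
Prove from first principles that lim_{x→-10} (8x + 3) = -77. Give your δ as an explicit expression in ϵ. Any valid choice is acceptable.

Fix ϵ > 0. We need δ > 0 so that 0 < |x + 10| < δ implies |(8x + 3) + 77| < ϵ.
Since (8x + 3) + 77 = 8(x + 10), we have |(8x + 3) + 77| = 8|x + 10|.
So 8|x + 10| < ϵ exactly when |x + 10| < ϵ/8.
Choosing δ = ϵ/8 gives |(8x + 3) + 77| = 8|x + 10| < ϵ whenever |x + 10| < δ.

δ = ϵ/8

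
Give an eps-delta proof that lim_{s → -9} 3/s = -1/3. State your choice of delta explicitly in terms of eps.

Let eps > 0 be given. We seek delta > 0 such that 0 < |s + 9| < delta implies |3/s + 1/3| < eps.
|3/s + 1/3| = 3·|-9 − s|/(9·|s|) = 3|s + 9|/(9|s|).
Require delta ≤ 9/2 so that |s| > 9 − 9/2 = 9/2, hence 9|s| > 81/2.
Then |3/s + 1/3| < 3|s + 9|/(81/2), which is < eps when |s + 9| < (27/2)eps.
Take delta = min(9/2, (27/2)eps). Then 0 < |s + 9| < delta gives both |s + 9| < 9/2 and |s + 9| < (27/2)eps, so |3/s + 1/3| < eps.

delta = min(9/2, (27/2)eps)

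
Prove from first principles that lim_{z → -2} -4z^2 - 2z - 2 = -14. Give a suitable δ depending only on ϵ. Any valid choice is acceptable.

δ = min(1, ϵ/18)

Let ϵ > 0 be given. We want δ > 0 such that 0 < |z + 2| < δ implies |(-4z^2 - 2z - 2) + 14| < ϵ.
(-4z^2 - 2z - 2) + 14 = -4z^2 - 2z + 12 = (z + 2)(-4z + 6).
So |(-4z^2 - 2z - 2) + 14| = |z + 2|·|-4z + 6|.
Require δ ≤ 1. Then |z + 2| < 1 gives |z| < 3, and by the triangle inequality |-4z + 6| ≤ 4·3 + 6 = 18.
Hence |(-4z^2 - 2z - 2) + 14| ≤ 18|z + 2| < ϵ provided |z + 2| < ϵ/18.
Choosing δ = min(1, ϵ/18) ensures both conditions, hence |(-4z^2 - 2z - 2) + 14| < ϵ.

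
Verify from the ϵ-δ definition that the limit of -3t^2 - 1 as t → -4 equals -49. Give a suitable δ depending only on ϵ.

Let ϵ > 0. We want δ > 0 such that 0 < |t + 4| < δ implies |(-3t^2 - 1) + 49| < ϵ.
(-3t^2 - 1) + 49 = -3t^2 + 48 = (t + 4)(-3t + 12).
So |(-3t^2 - 1) + 49| = |t + 4|·|-3t + 12|.
Require δ ≤ 1. Then |t + 4| < 1 gives |t| < 5, and by the triangle inequality |-3t + 12| ≤ 3·5 + 12 = 27.
Hence |(-3t^2 - 1) + 49| ≤ 27|t + 4| < ϵ provided |t + 4| < ϵ/27.
Choosing δ = min(1, ϵ/27) ensures both conditions, hence |(-3t^2 - 1) + 49| < ϵ.

δ = min(1, ϵ/27)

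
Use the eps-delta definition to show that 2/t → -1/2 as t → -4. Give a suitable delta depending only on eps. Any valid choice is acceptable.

delta = min(2, 4eps)

Fix eps > 0. We seek delta > 0 such that 0 < |t + 4| < delta implies |2/t + 1/2| < eps.
|2/t + 1/2| = 2·|-4 − t|/(4·|t|) = 2|t + 4|/(4|t|).
Restrict delta ≤ 2. Then |t + 4| < 2 gives |t| > 2, so 4|t| > 8.
Then |2/t + 1/2| < 2|t + 4|/8, which is < eps when |t + 4| < 4eps.
Take delta = min(2, 4eps). Then 0 < |t + 4| < delta gives both |t + 4| < 2 and |t + 4| < 4eps, so |2/t + 1/2| < eps.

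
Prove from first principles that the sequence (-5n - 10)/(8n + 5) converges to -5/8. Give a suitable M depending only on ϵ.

Let ϵ > 0 be given. For n ≥ 1, |(-5n - 10)/(8n + 5) + 5/8| = |-55|/(8(8n + 5)) = 55/(8(8n + 5)).
Since 8n + 5 ≥ 8n for n ≥ 1, this is ≤ 55/(8·8n) = (55/64)/n.
So |(-5n - 10)/(8n + 5) + 5/8| < ϵ whenever n > (55/64)/ϵ.
Take M = (55/64)/ϵ. If n > M then |(-5n - 10)/(8n + 5) + 5/8| ≤ (55/64)/n < ϵ.

M = (55/64)/ϵ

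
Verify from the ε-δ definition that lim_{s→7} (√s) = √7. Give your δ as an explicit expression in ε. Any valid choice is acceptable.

δ = min(7, √7·ε)

Suppose ε > 0. We want δ > 0 such that 0 < |s − 7| < δ implies |√s − √7| < ε.
Multiplying by the conjugate, |√s − √7| = |s − 7|/(√s + √7).
Restrict δ ≤ 7 so that |s − 7| < 7 forces s > 0, and then √s + √7 > √7.
Hence |√s − √7| < |s − 7|/√7, which is < ε once |s − 7| < √7·ε.
Take δ = min(7, √7·ε). If 0 < |s − 7| < δ then s > 0 and |√s − √7| < |s − 7|/√7 < ε.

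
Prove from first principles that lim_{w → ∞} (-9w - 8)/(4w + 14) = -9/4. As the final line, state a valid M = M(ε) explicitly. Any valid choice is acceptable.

Let ε > 0. We seek M > 0 such that w > M implies |(-9w - 8)/(4w + 14) + 9/4| < ε.
(-9w - 8)/(4w + 14) + 9/4 = (4(-9w - 8) − (-9)(4w + 14)) / (4(4w + 14)) = 94/(4(4w + 14)).
For w > 0 we have 4w + 14 > 4w, so |(-9w - 8)/(4w + 14) + 9/4| = 94/(4(4w + 14)) < 94/(4·4w) = (47/8)/w.
Thus |(-9w - 8)/(4w + 14) + 9/4| < ε whenever w > (47/8)/ε.
Take M = (47/8)/ε. If w > M then |(-9w - 8)/(4w + 14) + 9/4| < (47/8)/w < ε.

M = (47/8)/ε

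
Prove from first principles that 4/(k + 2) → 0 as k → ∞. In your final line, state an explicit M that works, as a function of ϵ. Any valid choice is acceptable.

Let ϵ > 0 be given. For k ≥ 1, |4/(k + 2) − 0| = 4/(k + 2) ≤ 4/k.
We need 4/k < ϵ, i.e. k > 4/ϵ.
Take M = 4/ϵ. If k > M then |4/(k + 2)| ≤ 4/k < ϵ.

M = 4/ϵ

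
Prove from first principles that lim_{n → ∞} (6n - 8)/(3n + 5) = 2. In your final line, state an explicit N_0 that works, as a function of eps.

Let eps > 0 be given. For n ≥ 1, |(6n - 8)/(3n + 5) − 2| = |-54|/(3(3n + 5)) = 54/(3(3n + 5)).
Since 3n + 5 ≥ 3n for n ≥ 1, this is ≤ 54/(3·3n) = 6/n.
So |(6n - 8)/(3n + 5) − 2| < eps whenever n > 6/eps.
Take N_0 = 6/eps. If n > N_0 then |(6n - 8)/(3n + 5) − 2| ≤ 6/n < eps.

N_0 = 6/eps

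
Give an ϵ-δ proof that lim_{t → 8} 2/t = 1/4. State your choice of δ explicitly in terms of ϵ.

δ = min(4, 16ϵ)

Fix ϵ > 0. We seek δ > 0 such that 0 < |t − 8| < δ implies |2/t − (1/4)| < ϵ.
|2/t − (1/4)| = 2·|8 − t|/(8·|t|) = 2|t − 8|/(8|t|).
Require δ ≤ 4 so that |t| > 8 − 4 = 4, hence 8|t| > 32.
Then |2/t − (1/4)| < 2|t − 8|/32, which is < ϵ when |t − 8| < 16ϵ.
Take δ = min(4, 16ϵ). Then 0 < |t − 8| < δ gives both |t − 8| < 4 and |t − 8| < 16ϵ, so |2/t − (1/4)| < ϵ.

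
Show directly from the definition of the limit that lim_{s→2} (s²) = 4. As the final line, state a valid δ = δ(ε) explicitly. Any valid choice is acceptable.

Suppose ε > 0. We seek δ > 0 with 0 < |s − 2| < δ ⇒ |s² − 4| < ε.
Factor: s² − 4 = (s − 2)(s + 2), so |s² − 4| = |s − 2|·|s + 2|.
Impose δ ≤ 2 so that |s| < 4; then |s + 2| ≤ 6.
Hence |s² − 4| ≤ 6|s − 2|, which is < ε once |s − 2| < ε/6.
Take δ = min(2, ε/6). If 0 < |s − 2| < δ then both bounds hold and |s² − 4| ≤ 6|s − 2| < 6·(ε/6) = ε.

δ = min(2, ε/6)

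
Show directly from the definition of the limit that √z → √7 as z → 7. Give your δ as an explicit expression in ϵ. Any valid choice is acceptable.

Let ϵ > 0 be given. We want δ > 0 such that 0 < |z − 7| < δ implies |√z − √7| < ϵ.
Rationalise: √z − √7 = (z − 7)/(√z + √7), so |√z − √7| = |z − 7|/(√z + √7).
Restrict δ ≤ 7 so that |z − 7| < 7 forces z > 0, and then √z + √7 > √7.
Hence |√z − √7| < |z − 7|/√7, which is < ϵ once |z − 7| < √7·ϵ.
Take δ = min(7, √7·ϵ). If 0 < |z − 7| < δ then z > 0 and |√z − √7| < |z − 7|/√7 < ϵ.

δ = min(7, √7·ϵ)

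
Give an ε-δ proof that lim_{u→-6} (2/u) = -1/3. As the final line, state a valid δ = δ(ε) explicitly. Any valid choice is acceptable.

δ = min(3, 9ε)

Let ε > 0 be given. We seek δ > 0 such that 0 < |u + 6| < δ implies |2/u + 1/3| < ε.
|2/u + 1/3| = 2·|-6 − u|/(6·|u|) = 2|u + 6|/(6|u|).
Restrict δ ≤ 3. Then |u + 6| < 3 gives |u| > 3, so 6|u| > 18.
Then |2/u + 1/3| < 2|u + 6|/18, which is < ε when |u + 6| < 9ε.
Take δ = min(3, 9ε). Then 0 < |u + 6| < δ gives both |u + 6| < 3 and |u + 6| < 9ε, so |2/u + 1/3| < ε.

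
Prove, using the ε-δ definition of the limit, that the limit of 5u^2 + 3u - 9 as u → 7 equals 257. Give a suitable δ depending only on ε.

Let ε > 0 be given. We want δ > 0 such that 0 < |u − 7| < δ implies |(5u^2 + 3u - 9) − 257| < ε.
(5u^2 + 3u - 9) − 257 = 5u^2 + 3u - 266 = (u − 7)(5u + 38).
So |(5u^2 + 3u - 9) − 257| = |u − 7|·|5u + 38|.
Assume first that |u − 7| < 1, so |u| < 8. Then |5u + 38| ≤ 5·8 + 38 = 78.
Hence |(5u^2 + 3u - 9) − 257| ≤ 78|u − 7| < ε provided |u − 7| < ε/78.
Take δ = min(1, ε/78). Then 0 < |u − 7| < δ gives both |u − 7| < 1 and |u − 7| < ε/78, so |(5u^2 + 3u - 9) − 257| < ε.

δ = min(1, ε/78)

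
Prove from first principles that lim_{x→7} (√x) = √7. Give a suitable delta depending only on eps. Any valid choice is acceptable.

Fix eps > 0. We want delta > 0 such that 0 < |x − 7| < delta implies |√x − √7| < eps.
Multiplying by the conjugate, |√x − √7| = |x − 7|/(√x + √7).
Restrict delta ≤ 7 so that |x − 7| < 7 forces x > 0, and then √x + √7 > √7.
Hence |√x − √7| < |x − 7|/√7, which is < eps once |x − 7| < √7·eps.
Take delta = min(7, √7·eps). If 0 < |x − 7| < delta then x > 0 and |√x − √7| < |x − 7|/√7 < eps.

delta = min(7, √7·eps)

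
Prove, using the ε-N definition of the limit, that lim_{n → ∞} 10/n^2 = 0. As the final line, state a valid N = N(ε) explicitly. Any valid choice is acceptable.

N = (10/ε)^{1/2}

Fix ε > 0. For n ≥ 1, |10/n^2 − 0| = 10/n^2.
10/n^2 < ε ⇔ n^2 > 10/ε ⇔ n > (10/ε)^{1/2}.
Take N = (10/ε)^{1/2}. Then n > N implies 10/n^2 < ε.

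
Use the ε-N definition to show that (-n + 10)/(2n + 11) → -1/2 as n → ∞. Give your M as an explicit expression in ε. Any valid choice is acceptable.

Fix ε > 0. For n ≥ 1, |(-n + 10)/(2n + 11) + 1/2| = |31|/(2(2n + 11)) = 31/(2(2n + 11)).
Since 2n + 11 ≥ 2n for n ≥ 1, this is ≤ 31/(2·2n) = (31/4)/n.
So |(-n + 10)/(2n + 11) + 1/2| < ε whenever n > (31/4)/ε.
Take M = (31/4)/ε. If n > M then |(-n + 10)/(2n + 11) + 1/2| ≤ (31/4)/n < ε.

M = (31/4)/ε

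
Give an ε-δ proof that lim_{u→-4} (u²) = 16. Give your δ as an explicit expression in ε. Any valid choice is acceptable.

δ = min(1, ε/9)

Suppose ε > 0. We seek δ > 0 with 0 < |u + 4| < δ ⇒ |u² − 16| < ε.
Factor: u² − 16 = (u + 4)(u - 4), so |u² − 16| = |u + 4|·|u - 4|.
Impose δ ≤ 1 so that |u| < 5; then |u - 4| ≤ 9.
Hence |u² − 16| ≤ 9|u + 4|, which is < ε once |u + 4| < ε/9.
Take δ = min(1, ε/9). If 0 < |u + 4| < δ then both bounds hold and |u² − 16| ≤ 9|u + 4| < 9·(ε/9) = ε.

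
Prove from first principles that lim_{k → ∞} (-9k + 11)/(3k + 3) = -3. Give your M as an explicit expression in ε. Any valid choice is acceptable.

M = (20/3)/ε

Let ε > 0. For k ≥ 1, |(-9k + 11)/(3k + 3) + 3| = |60|/(3(3k + 3)) = 60/(3(3k + 3)).
Since 3k + 3 ≥ 3k for k ≥ 1, this is ≤ 60/(3·3k) = (20/3)/k.
So |(-9k + 11)/(3k + 3) + 3| < ε whenever k > (20/3)/ε.
Take M = (20/3)/ε. If k > M then |(-9k + 11)/(3k + 3) + 3| ≤ (20/3)/k < ε.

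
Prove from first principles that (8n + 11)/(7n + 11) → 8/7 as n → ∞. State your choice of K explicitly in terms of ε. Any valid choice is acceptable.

K = (11/49)/ε

Let ε > 0 be given. For n ≥ 1, |(8n + 11)/(7n + 11) − (8/7)| = |-11|/(7(7n + 11)) = 11/(7(7n + 11)).
Since 7n + 11 ≥ 7n for n ≥ 1, this is ≤ 11/(7·7n) = (11/49)/n.
So |(8n + 11)/(7n + 11) − (8/7)| < ε whenever n > (11/49)/ε.
Take K = (11/49)/ε. If n > K then |(8n + 11)/(7n + 11) − (8/7)| ≤ (11/49)/n < ε.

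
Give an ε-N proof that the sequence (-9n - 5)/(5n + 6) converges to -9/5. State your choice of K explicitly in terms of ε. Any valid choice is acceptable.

Fix ε > 0. For n ≥ 1, |(-9n - 5)/(5n + 6) + 9/5| = |29|/(5(5n + 6)) = 29/(5(5n + 6)).
Since 5n + 6 ≥ 5n for n ≥ 1, this is ≤ 29/(5·5n) = (29/25)/n.
So |(-9n - 5)/(5n + 6) + 9/5| < ε whenever n > (29/25)/ε.
Take K = (29/25)/ε. If n > K then |(-9n - 5)/(5n + 6) + 9/5| ≤ (29/25)/n < ε.

K = (29/25)/ε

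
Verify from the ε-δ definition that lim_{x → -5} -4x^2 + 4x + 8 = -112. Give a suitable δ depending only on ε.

Suppose ε > 0. We want δ > 0 such that 0 < |x + 5| < δ implies |(-4x^2 + 4x + 8) + 112| < ε.
(-4x^2 + 4x + 8) + 112 = -4x^2 + 4x + 120 = (x + 5)(-4x + 24).
So |(-4x^2 + 4x + 8) + 112| = |x + 5|·|-4x + 24|.
Require δ ≤ 2. Then |x + 5| < 2 gives |x| < 7, and by the triangle inequality |-4x + 24| ≤ 4·7 + 24 = 52.
Hence |(-4x^2 + 4x + 8) + 112| ≤ 52|x + 5| < ε provided |x + 5| < ε/52.
Take δ = min(2, ε/52). Then 0 < |x + 5| < δ gives both |x + 5| < 2 and |x + 5| < ε/52, so |(-4x^2 + 4x + 8) + 112| < ε.

δ = min(2, ε/52)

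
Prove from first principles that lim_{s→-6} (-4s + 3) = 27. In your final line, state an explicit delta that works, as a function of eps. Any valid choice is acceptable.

Suppose eps > 0. We need delta > 0 so that 0 < |s + 6| < delta implies |(-4s + 3) − 27| < eps.
Since (-4s + 3) − 27 = -4(s + 6), we have |(-4s + 3) − 27| = 4|s + 6|.
Thus it suffices that |s + 6| < eps/4.
Take delta = eps/4. If 0 < |s + 6| < delta then |(-4s + 3) − 27| = 4|s + 6| < 4·(eps/4) = eps.

delta = eps/4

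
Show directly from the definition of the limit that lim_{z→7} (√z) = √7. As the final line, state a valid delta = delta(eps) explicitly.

Let eps > 0 be given. We want delta > 0 such that 0 < |z − 7| < delta implies |√z − √7| < eps.
Multiplying by the conjugate, |√z − √7| = |z − 7|/(√z + √7).
Restrict delta ≤ 7 so that |z − 7| < 7 forces z > 0, and then √z + √7 > √7.
Hence |√z − √7| < |z − 7|/√7, which is < eps once |z − 7| < √7·eps.
Take delta = min(7, √7·eps). If 0 < |z − 7| < delta then z > 0 and |√z − √7| < |z − 7|/√7 < eps.

delta = min(7, √7·eps)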